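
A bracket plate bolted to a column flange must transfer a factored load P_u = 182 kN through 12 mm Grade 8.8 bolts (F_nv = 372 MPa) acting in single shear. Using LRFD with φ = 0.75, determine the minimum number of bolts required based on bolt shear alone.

6 bolts

A_b = π·12²/4 = 113.1 mm².
Per-bolt design strength φR_n = 0.75 × 372 × 113.1 × 1 / 1000 = 31.55 kN.
n ≥ 182 / 31.55 = 5.768 → use 6 bolts.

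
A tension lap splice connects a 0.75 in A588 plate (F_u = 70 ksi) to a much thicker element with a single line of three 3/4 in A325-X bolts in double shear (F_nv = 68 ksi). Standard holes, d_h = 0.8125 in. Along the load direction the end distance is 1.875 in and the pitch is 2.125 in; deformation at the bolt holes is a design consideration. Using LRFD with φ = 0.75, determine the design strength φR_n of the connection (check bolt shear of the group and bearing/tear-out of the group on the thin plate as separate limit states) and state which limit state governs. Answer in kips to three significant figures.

Bolt shear: A_b = π·0.75²/4 = 0.4418 in²; R_n = 68 × 0.4418 × 3 × 2 = 180.2 kips → 0.75 × 180.2 = 135 kips.
Bearing (1.2 l_c t F_u ≤ 2.4 d t F_u): upper limit = 2.4·0.75·0.75·70 = 94.5 kips.
  Edge l_c = 1.875 − 0.8125/2 = 1.469 → r_n = 92.53 kips; interior l_c = 2.125 − 0.8125 = 1.312 → r_n = 82.69 kips.
  R_n,bearing = 1·92.53 + 2·82.69 = 257.9 kips → 0.75 × 257.9 = 193 kips.
Bolt shear governs: 135 kips.

135 kips (bolt shear governs)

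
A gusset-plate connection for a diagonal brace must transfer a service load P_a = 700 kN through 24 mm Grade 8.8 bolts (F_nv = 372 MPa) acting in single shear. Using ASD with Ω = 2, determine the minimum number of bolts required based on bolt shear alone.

A_b = π·24²/4 = 452.4 mm².
Per-bolt allowable strength R_n/Ω = 372 × 452.4 × 1 / 1000 / 2 = 84.14 kN.
n ≥ 700 / 84.14 = 8.319 → use 9 bolts.

9 bolts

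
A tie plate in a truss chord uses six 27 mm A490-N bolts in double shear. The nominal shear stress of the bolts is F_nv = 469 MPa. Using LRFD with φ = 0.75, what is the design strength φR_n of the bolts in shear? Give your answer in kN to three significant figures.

2420 kN

A_b = π × 27² / 4 = 572.6 mm².
R_n = F_nv · A_b · n · n_s = 469 × 572.6 × 6 × 2 / 1000 = 3222 kN.
Design strength φR_n = 0.75 × 3222 = 2420 kN.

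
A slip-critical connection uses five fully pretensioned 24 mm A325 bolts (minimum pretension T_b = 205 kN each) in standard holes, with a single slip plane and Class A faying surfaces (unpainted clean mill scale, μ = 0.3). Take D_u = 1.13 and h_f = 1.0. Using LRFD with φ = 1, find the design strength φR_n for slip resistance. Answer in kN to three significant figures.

R_n = μ · D_u · h_f · T_b · n_s · n_b = 0.3 × 1.13 × 1.0 × 205 × 1 × 5 = 347.5 kN.
Design strength φR_n = 1 × 347.5 = 347 kN.

347 kN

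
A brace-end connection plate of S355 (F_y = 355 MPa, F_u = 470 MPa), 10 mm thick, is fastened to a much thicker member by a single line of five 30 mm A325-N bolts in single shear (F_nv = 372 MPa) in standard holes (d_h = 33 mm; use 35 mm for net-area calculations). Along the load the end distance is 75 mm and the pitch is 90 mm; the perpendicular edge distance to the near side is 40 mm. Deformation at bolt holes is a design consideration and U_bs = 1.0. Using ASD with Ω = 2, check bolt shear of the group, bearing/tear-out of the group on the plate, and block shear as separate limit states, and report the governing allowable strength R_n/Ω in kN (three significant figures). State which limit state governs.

Bolt shear: A_b = π·30²/4 = 706.9 mm²; R_n = 372 × 706.9 × 5 × 1 / 1000 = 1315 kN → 1315 / 2 = 657 kN.
Bearing: edge l_c = 58.5, r_n = 329.9 kN; interior l_c = 57, r_n = 321.5 kN; R_n = 329.9 + 4·321.5 = 1616 kN → 808 kN.
Block shear: A_gv = 4350, A_nv = 2775, A_nt = 225 mm²; R_n = min(0.6F_uA_nv, 0.6F_yA_gv) + U_bs·F_u·A_nt = 888.3 kN → 444 kN.
Block shear governs: 444 kN.

444 kN (block shear governs)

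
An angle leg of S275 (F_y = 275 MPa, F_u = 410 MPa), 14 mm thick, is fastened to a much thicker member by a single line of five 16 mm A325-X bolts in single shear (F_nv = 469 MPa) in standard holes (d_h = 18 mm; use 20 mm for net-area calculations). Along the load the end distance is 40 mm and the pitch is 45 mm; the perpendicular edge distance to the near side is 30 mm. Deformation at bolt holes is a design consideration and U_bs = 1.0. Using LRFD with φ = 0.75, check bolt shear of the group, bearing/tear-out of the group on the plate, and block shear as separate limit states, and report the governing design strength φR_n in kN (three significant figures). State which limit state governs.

Bolt shear: A_b = π·16²/4 = 201.1 mm²; R_n = 469 × 201.1 × 5 × 1 / 1000 = 471.5 kN → 0.75 × 471.5 = 354 kN.
Bearing: edge l_c = 31, r_n = 213.5 kN; interior l_c = 27, r_n = 186 kN; R_n = 213.5 + 4·186 = 957.4 kN → 718 kN.
Block shear: A_gv = 3080, A_nv = 1820, A_nt = 280 mm²; R_n = min(0.6F_uA_nv, 0.6F_yA_gv) + U_bs·F_u·A_nt = 562.5 kN → 422 kN.
Bolt shear governs: 354 kN.

354 kN (bolt shear governs)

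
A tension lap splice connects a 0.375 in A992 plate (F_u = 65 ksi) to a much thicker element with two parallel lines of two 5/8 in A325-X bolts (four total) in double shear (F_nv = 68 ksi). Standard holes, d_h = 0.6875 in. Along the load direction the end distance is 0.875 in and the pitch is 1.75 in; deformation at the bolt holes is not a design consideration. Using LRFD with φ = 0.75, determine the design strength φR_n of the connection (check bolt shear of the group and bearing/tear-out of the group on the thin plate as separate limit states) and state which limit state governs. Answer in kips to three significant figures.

Bolt shear: A_b = π·0.625²/4 = 0.3068 in²; R_n = 68 × 0.3068 × 4 × 2 = 166.9 kips → 0.75 × 166.9 = 125 kips.
Bearing (1.5 l_c t F_u ≤ 3.0 d t F_u): upper limit = 3.0·0.625·0.375·65 = 45.7 kips.
  Edge l_c = 0.875 − 0.6875/2 = 0.5312 → r_n = 19.42 kips; interior l_c = 1.75 − 0.6875 = 1.062 → r_n = 38.85 kips.
  R_n,bearing = 2·19.42 + 2·38.85 = 116.5 kips → 0.75 × 116.5 = 87.4 kips.
Bearing governs: 87.4 kips.

87.4 kips (bearing governs)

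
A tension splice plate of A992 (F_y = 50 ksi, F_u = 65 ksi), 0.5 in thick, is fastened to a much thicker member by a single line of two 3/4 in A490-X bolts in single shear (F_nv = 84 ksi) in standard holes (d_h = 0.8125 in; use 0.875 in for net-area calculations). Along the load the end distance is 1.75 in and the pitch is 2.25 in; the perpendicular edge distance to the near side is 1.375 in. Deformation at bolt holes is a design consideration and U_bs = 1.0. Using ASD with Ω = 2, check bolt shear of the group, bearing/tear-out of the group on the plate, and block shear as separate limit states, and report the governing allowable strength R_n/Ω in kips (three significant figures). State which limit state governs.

Bolt shear: A_b = π·0.75²/4 = 0.4418 in²; R_n = 84 × 0.4418 × 2 × 1 = 74.22 kips → 74.22 / 2 = 37.1 kips.
Bearing: edge l_c = 1.344, r_n = 52.41 kips; interior l_c = 1.438, r_n = 56.06 kips; R_n = 52.41 + 1·56.06 = 108.5 kips → 54.2 kips.
Block shear: A_gv = 2, A_nv = 1.344, A_nt = 0.4688 in²; R_n = min(0.6F_uA_nv, 0.6F_yA_gv) + U_bs·F_u·A_nt = 82.88 kips → 41.4 kips.
Bolt shear governs: 37.1 kips.

37.1 kips (bolt shear governs)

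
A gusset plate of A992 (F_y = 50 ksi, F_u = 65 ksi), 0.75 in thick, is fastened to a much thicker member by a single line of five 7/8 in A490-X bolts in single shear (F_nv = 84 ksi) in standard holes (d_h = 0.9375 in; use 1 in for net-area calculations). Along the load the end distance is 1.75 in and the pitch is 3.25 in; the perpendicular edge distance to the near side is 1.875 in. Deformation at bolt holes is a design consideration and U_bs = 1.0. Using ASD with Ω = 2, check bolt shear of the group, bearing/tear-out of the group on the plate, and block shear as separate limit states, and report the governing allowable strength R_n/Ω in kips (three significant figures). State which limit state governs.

Bolt shear: A_b = π·0.875²/4 = 0.6013 in²; R_n = 84 × 0.6013 × 5 × 1 = 252.6 kips → 252.6 / 2 = 126 kips.
Bearing: edge l_c = 1.281, r_n = 74.95 kips; interior l_c = 2.312, r_n = 102.4 kips; R_n = 74.95 + 4·102.4 = 484.5 kips → 242 kips.
Block shear: A_gv = 11.06, A_nv = 7.688, A_nt = 1.031 in²; R_n = min(0.6F_uA_nv, 0.6F_yA_gv) + U_bs·F_u·A_nt = 366.8 kips → 183 kips.
Bolt shear governs: 126 kips.

126 kips (bolt shear governs)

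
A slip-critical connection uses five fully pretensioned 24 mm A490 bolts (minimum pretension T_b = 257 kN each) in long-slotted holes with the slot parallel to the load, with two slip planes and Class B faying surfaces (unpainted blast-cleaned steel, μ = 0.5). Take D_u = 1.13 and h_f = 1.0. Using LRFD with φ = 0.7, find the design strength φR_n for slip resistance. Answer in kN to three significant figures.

1020 kN

R_n = μ · D_u · h_f · T_b · n_s · n_b = 0.5 × 1.13 × 1.0 × 257 × 2 × 5 = 1452 kN.
Design strength φR_n = 0.7 × 1452 = 1020 kN.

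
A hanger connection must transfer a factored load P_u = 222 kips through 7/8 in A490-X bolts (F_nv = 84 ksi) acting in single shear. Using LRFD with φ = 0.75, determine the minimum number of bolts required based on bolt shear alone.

A_b = π·0.875²/4 = 0.6013 in².
Per-bolt design strength φR_n = 0.75 × 84 × 0.6013 × 1 = 37.88 kips.
n ≥ 222 / 37.88 = 5.86 → use 6 bolts.

6 bolts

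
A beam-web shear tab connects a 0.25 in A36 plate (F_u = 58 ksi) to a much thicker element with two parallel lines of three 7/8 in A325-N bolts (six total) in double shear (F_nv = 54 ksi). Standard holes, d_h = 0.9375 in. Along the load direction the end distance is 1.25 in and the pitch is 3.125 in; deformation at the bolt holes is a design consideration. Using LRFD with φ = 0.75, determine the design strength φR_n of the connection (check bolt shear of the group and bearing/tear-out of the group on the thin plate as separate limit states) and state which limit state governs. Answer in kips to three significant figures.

112 kips (bearing governs)

Bolt shear: A_b = π·0.875²/4 = 0.6013 in²; R_n = 54 × 0.6013 × 6 × 2 = 389.7 kips → 0.75 × 389.7 = 292 kips.
Bearing (1.2 l_c t F_u ≤ 2.4 d t F_u): upper limit = 2.4·0.875·0.25·58 = 30.45 kips.
  Edge l_c = 1.25 − 0.9375/2 = 0.7812 → r_n = 13.59 kips; interior l_c = 3.125 − 0.9375 = 2.188 → r_n = 30.45 kips.
  R_n,bearing = 2·13.59 + 4·30.45 = 149 kips → 0.75 × 149 = 112 kips.
Bearing governs: 112 kips.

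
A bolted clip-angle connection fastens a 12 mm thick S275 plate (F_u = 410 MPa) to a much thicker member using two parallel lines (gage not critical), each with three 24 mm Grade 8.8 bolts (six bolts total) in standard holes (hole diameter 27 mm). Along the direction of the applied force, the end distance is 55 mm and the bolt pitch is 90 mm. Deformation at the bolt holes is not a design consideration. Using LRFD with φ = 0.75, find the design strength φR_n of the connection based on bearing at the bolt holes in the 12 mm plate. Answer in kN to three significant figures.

Per bolt r_n = 1.5 l_c t F_u ≤ 3.0 d t F_u; upper limit = 3.0 × 24 × 12 × 410 / 1000 = 354.2 kN.
Edge bolt: l_c = 55 − 27/2 = 41.5 mm → 1.5 × 41.5 × 12 × 410 / 1000 = 306.3 → r_n = 306.3 kN.
Interior bolts: l_c = 90 − 27 = 63 mm → 1.5 × 63 × 12 × 410 / 1000 = 464.9 → r_n = 354.2 kN.
R_n = 2 × 306.3 + 4 × 354.2 = 2030 kN.
Design strength φR_n = 0.75 × 2030 = 1520 kN.

1520 kN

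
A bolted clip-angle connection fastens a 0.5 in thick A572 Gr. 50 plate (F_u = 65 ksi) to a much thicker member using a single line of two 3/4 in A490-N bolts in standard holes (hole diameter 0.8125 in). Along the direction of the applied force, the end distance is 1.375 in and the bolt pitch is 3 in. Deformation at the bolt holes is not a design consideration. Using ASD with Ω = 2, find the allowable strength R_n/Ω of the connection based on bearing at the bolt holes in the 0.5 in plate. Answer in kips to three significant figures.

Per bolt r_n = 1.5 l_c t F_u ≤ 3.0 d t F_u; upper limit = 3.0 × 0.75 × 0.5 × 65 = 73.12 kips.
Edge bolt: l_c = 1.375 − 0.8125/2 = 0.9688 in → 1.5 × 0.9688 × 0.5 × 65 = 47.23 → r_n = 47.23 kips.
Interior bolts: l_c = 3 − 0.8125 = 2.188 in → 1.5 × 2.188 × 0.5 × 65 = 106.6 → r_n = 73.12 kips.
R_n = 1 × 47.23 + 1 × 73.12 = 120.4 kips.
Allowable strength R_n/Ω = 120.4 / 2 = 60.2 kips.

60.2 kips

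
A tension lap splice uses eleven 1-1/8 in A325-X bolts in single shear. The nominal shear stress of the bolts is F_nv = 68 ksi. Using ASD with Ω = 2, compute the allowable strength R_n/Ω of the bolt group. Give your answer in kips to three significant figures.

372 kips

A_b = π × 1.125² / 4 = 0.994 in².
R_n = F_nv · A_b · n · n_s = 68 × 0.994 × 11 × 1 = 743.5 kips.
Allowable strength R_n/Ω = 743.5 / 2 = 372 kips.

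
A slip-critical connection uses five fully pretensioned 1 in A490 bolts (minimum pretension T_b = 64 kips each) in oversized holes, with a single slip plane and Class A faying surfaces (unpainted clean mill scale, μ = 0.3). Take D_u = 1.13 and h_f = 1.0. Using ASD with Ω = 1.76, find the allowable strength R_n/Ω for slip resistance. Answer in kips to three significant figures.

R_n = μ · D_u · h_f · T_b · n_s · n_b = 0.3 × 1.13 × 1.0 × 64 × 1 × 5 = 108.5 kips.
Allowable strength R_n/Ω = 108.5 / 1.76 = 61.6 kips.

61.6 kips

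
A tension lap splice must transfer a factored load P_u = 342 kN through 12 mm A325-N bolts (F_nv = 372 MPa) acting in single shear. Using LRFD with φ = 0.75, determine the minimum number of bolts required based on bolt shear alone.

11 bolts

A_b = π·12²/4 = 113.1 mm².
Per-bolt design strength φR_n = 0.75 × 372 × 113.1 × 1 / 1000 = 31.55 kN.
n ≥ 342 / 31.55 = 10.84 → use 11 bolts.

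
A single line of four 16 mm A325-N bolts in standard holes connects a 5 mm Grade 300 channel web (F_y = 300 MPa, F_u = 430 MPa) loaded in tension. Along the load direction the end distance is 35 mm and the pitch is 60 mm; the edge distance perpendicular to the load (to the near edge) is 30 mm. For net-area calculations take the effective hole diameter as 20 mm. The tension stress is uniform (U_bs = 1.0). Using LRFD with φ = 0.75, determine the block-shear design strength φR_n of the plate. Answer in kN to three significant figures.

Shear plane L_v = 35 + 3·60 = 215 mm; A_gv = 215 × 5 = 1075 mm².
A_nv = (215 − 3.5·20) × 5 = 725 mm².
A_nt = (30 − 0.5·20) × 5 = 100 mm².
0.6 F_u A_nv = 187.1 kN; 0.6 F_y A_gv = 193.5 kN → shear rupture governs the shear term.
R_n = 187.1 + 1.0 × 430 × 100 / 1000 = 230.1 kN.
Design strength φR_n = 0.75 × 230.1 = 173 kN.

173 kN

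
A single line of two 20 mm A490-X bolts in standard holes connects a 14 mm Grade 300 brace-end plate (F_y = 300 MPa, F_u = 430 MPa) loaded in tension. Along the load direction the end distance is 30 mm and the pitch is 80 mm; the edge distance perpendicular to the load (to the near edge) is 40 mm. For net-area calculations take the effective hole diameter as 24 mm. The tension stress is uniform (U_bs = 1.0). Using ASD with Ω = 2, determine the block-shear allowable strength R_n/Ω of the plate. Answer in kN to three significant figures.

Shear plane L_v = 30 + 1·80 = 110 mm; A_gv = 110 × 14 = 1540 mm².
A_nv = (110 − 1.5·24) × 14 = 1036 mm².
A_nt = (40 − 0.5·24) × 14 = 392 mm².
0.6 F_u A_nv = 267.3 kN; 0.6 F_y A_gv = 277.2 kN → shear rupture governs the shear term.
R_n = 267.3 + 1.0 × 430 × 392 / 1000 = 435.8 kN.
Allowable strength R_n/Ω = 435.8 / 2 = 218 kN.

218 kN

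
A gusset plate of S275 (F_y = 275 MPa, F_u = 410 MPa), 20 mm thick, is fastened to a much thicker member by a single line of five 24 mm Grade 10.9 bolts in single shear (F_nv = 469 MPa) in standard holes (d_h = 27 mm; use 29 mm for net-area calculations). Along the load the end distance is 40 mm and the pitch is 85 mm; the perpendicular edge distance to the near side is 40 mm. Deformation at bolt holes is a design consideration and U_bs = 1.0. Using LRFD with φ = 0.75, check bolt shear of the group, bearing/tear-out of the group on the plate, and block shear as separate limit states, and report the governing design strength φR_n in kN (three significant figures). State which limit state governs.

Bolt shear: A_b = π·24²/4 = 452.4 mm²; R_n = 469 × 452.4 × 5 × 1 / 1000 = 1061 kN → 0.75 × 1061 = 796 kN.
Bearing: edge l_c = 26.5, r_n = 260.8 kN; interior l_c = 58, r_n = 472.3 kN; R_n = 260.8 + 4·472.3 = 2150 kN → 1610 kN.
Block shear: A_gv = 7600, A_nv = 4990, A_nt = 510 mm²; R_n = min(0.6F_uA_nv, 0.6F_yA_gv) + U_bs·F_u·A_nt = 1437 kN → 1080 kN.
Bolt shear governs: 796 kN.

796 kN (bolt shear governs)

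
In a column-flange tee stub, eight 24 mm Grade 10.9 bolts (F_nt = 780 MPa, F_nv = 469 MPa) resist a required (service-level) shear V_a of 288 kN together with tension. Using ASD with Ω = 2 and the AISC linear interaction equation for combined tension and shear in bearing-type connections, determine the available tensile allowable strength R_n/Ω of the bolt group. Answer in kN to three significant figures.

1360 kN

A_b = π·24²/4 = 452.4 mm²; f_rv = 288 × 1000 / (8 × 452.4) = 79.58 MPa.
F'_nt = 1.3 F_nt − (Ω F_nt / F_nv) f_rv = 1.3·780 − (2·780/469)·79.58 = 749.3 MPa, capped at F_nt → F'_nt = 749.3 MPa.
R_n = F'_nt · A_b · n = 749.3 × 452.4 × 8 / 1000 = 2712 kN.
Allowable strength R_n/Ω = 2712 / 2 = 1360 kN.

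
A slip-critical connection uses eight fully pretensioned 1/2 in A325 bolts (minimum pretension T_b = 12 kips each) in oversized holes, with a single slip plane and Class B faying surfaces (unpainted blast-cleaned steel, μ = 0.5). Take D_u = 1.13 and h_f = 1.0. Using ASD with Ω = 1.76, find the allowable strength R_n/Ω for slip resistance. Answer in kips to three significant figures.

R_n = μ · D_u · h_f · T_b · n_s · n_b = 0.5 × 1.13 × 1.0 × 12 × 1 × 8 = 54.24 kips.
Allowable strength R_n/Ω = 54.24 / 1.76 = 30.8 kips.

30.8 kips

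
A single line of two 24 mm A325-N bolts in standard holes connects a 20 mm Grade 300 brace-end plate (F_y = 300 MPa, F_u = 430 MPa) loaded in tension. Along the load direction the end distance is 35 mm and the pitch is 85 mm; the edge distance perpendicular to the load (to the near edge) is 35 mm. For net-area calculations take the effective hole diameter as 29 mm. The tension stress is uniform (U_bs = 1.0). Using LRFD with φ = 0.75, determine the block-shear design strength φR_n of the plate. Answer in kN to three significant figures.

428 kN

Shear plane L_v = 35 + 1·85 = 120 mm; A_gv = 120 × 20 = 2400 mm².
A_nv = (120 − 1.5·29) × 20 = 1530 mm².
A_nt = (35 − 0.5·29) × 20 = 410 mm².
0.6 F_u A_nv = 394.7 kN; 0.6 F_y A_gv = 432 kN → shear rupture governs the shear term.
R_n = 394.7 + 1.0 × 430 × 410 / 1000 = 571 kN.
Design strength φR_n = 0.75 × 571 = 428 kN.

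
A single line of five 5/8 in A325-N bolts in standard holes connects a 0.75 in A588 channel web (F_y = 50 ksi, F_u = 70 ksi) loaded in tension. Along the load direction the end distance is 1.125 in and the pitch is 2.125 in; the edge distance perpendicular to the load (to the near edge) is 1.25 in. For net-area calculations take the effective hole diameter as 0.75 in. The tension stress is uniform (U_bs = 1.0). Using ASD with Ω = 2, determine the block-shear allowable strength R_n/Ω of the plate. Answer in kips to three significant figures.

Shear plane L_v = 1.125 + 4·2.125 = 9.625 in; A_gv = 9.625 × 0.75 = 7.219 in².
A_nv = (9.625 − 4.5·0.75) × 0.75 = 4.688 in².
A_nt = (1.25 − 0.5·0.75) × 0.75 = 0.6562 in².
0.6 F_u A_nv = 196.9 kips; 0.6 F_y A_gv = 216.6 kips → shear rupture governs the shear term.
R_n = 196.9 + 1.0 × 70 × 0.6562 = 242.8 kips.
Allowable strength R_n/Ω = 242.8 / 2 = 121 kips.

121 kips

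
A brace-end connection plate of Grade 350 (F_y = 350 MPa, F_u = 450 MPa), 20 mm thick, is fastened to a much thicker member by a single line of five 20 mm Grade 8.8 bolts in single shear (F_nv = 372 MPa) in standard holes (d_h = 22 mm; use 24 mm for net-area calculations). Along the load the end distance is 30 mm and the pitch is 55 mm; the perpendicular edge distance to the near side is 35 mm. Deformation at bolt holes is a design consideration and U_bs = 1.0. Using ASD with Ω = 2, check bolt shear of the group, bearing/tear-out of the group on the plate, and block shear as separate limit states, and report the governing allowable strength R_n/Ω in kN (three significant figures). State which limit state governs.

Bolt shear: A_b = π·20²/4 = 314.2 mm²; R_n = 372 × 314.2 × 5 × 1 / 1000 = 584.3 kN → 584.3 / 2 = 292 kN.
Bearing: edge l_c = 19, r_n = 205.2 kN; interior l_c = 33, r_n = 356.4 kN; R_n = 205.2 + 4·356.4 = 1631 kN → 815 kN.
Block shear: A_gv = 5000, A_nv = 2840, A_nt = 460 mm²; R_n = min(0.6F_uA_nv, 0.6F_yA_gv) + U_bs·F_u·A_nt = 973.8 kN → 487 kN.
Bolt shear governs: 292 kN.

292 kN (bolt shear governs)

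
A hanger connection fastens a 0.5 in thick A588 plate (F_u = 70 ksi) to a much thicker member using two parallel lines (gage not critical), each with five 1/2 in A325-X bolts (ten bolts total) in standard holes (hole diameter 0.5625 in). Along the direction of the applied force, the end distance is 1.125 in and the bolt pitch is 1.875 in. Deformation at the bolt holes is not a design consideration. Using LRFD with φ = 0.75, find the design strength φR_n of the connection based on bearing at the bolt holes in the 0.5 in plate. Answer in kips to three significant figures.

Per bolt r_n = 1.5 l_c t F_u ≤ 3.0 d t F_u; upper limit = 3.0 × 0.5 × 0.5 × 70 = 52.5 kips.
Edge bolt: l_c = 1.125 − 0.5625/2 = 0.8438 in → 1.5 × 0.8438 × 0.5 × 70 = 44.3 → r_n = 44.3 kips.
Interior bolts: l_c = 1.875 − 0.5625 = 1.312 in → 1.5 × 1.312 × 0.5 × 70 = 68.91 → r_n = 52.5 kips.
R_n = 2 × 44.3 + 8 × 52.5 = 508.6 kips.
Design strength φR_n = 0.75 × 508.6 = 381 kips.

381 kips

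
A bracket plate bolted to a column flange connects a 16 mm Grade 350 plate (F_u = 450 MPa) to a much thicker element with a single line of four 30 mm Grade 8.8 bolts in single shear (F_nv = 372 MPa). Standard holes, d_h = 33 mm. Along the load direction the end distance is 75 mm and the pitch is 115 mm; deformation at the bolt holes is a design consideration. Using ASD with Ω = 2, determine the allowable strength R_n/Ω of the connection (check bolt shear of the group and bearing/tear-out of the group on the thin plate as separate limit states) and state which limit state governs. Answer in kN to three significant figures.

Bolt shear: A_b = π·30²/4 = 706.9 mm²; R_n = 372 × 706.9 × 4 × 1 / 1000 = 1052 kN → 1052 / 2 = 526 kN.
Bearing (1.2 l_c t F_u ≤ 2.4 d t F_u): upper limit = 2.4·30·16·450 / 1000 = 518.4 kN.
  Edge l_c = 75 − 33/2 = 58.5 → r_n = 505.4 kN; interior l_c = 115 − 33 = 82 → r_n = 518.4 kN.
  R_n,bearing = 1·505.4 + 3·518.4 = 2061 kN → 2061 / 2 = 1030 kN.
Bolt shear governs: 526 kN.

526 kN (bolt shear governs)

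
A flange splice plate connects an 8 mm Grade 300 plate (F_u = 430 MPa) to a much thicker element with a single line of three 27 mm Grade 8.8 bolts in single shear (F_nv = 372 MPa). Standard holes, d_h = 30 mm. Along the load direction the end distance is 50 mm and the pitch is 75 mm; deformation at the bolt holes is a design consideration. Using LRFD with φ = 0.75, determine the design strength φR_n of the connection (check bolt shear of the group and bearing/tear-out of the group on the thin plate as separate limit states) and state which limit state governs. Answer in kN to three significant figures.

Bolt shear: A_b = π·27²/4 = 572.6 mm²; R_n = 372 × 572.6 × 3 × 1 / 1000 = 639 kN → 0.75 × 639 = 479 kN.
Bearing (1.2 l_c t F_u ≤ 2.4 d t F_u): upper limit = 2.4·27·8·430 / 1000 = 222.9 kN.
  Edge l_c = 50 − 30/2 = 35 → r_n = 144.5 kN; interior l_c = 75 − 30 = 45 → r_n = 185.8 kN.
  R_n,bearing = 1·144.5 + 2·185.8 = 516 kN → 0.75 × 516 = 387 kN.
Bearing governs: 387 kN.

387 kN (bearing governs)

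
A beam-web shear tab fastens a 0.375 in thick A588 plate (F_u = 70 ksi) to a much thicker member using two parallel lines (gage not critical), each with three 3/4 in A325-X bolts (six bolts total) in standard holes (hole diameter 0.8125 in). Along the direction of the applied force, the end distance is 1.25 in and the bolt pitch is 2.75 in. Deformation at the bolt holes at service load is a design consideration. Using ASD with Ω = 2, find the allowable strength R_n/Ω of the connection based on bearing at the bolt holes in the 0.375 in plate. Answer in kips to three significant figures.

121 kips

Per bolt r_n = 1.2 l_c t F_u ≤ 2.4 d t F_u; upper limit = 2.4 × 0.75 × 0.375 × 70 = 47.25 kips.
Edge bolt: l_c = 1.25 − 0.8125/2 = 0.8438 in → 1.2 × 0.8438 × 0.375 × 70 = 26.58 → r_n = 26.58 kips.
Interior bolts: l_c = 2.75 − 0.8125 = 1.938 in → 1.2 × 1.938 × 0.375 × 70 = 61.03 → r_n = 47.25 kips.
R_n = 2 × 26.58 + 4 × 47.25 = 242.2 kips.
Allowable strength R_n/Ω = 242.2 / 2 = 121 kips.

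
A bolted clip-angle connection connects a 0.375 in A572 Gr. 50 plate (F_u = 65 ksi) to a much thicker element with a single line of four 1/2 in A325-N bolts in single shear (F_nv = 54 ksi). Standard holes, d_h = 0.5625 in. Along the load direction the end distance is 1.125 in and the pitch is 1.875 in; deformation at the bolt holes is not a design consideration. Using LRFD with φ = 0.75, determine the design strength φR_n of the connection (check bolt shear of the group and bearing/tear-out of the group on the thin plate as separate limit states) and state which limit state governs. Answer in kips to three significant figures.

Bolt shear: A_b = π·0.5²/4 = 0.1963 in²; R_n = 54 × 0.1963 × 4 × 1 = 42.41 kips → 0.75 × 42.41 = 31.8 kips.
Bearing (1.5 l_c t F_u ≤ 3.0 d t F_u): upper limit = 3.0·0.5·0.375·65 = 36.56 kips.
  Edge l_c = 1.125 − 0.5625/2 = 0.8438 → r_n = 30.85 kips; interior l_c = 1.875 − 0.5625 = 1.312 → r_n = 36.56 kips.
  R_n,bearing = 1·30.85 + 3·36.56 = 140.5 kips → 0.75 × 140.5 = 105 kips.
Bolt shear governs: 31.8 kips.

31.8 kips (bolt shear governs)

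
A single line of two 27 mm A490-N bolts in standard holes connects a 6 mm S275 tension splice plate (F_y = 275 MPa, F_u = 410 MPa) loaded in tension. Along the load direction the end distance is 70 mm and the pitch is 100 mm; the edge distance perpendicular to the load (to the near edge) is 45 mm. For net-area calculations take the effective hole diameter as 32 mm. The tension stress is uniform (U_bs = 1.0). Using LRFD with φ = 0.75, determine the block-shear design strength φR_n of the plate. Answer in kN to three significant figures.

Shear plane L_v = 70 + 1·100 = 170 mm; A_gv = 170 × 6 = 1020 mm².
A_nv = (170 − 1.5·32) × 6 = 732 mm².
A_nt = (45 − 0.5·32) × 6 = 174 mm².
0.6 F_u A_nv = 180.1 kN; 0.6 F_y A_gv = 168.3 kN → shear yielding governs the shear term.
R_n = 168.3 + 1.0 × 410 × 174 / 1000 = 239.6 kN.
Design strength φR_n = 0.75 × 239.6 = 180 kN.

180 kN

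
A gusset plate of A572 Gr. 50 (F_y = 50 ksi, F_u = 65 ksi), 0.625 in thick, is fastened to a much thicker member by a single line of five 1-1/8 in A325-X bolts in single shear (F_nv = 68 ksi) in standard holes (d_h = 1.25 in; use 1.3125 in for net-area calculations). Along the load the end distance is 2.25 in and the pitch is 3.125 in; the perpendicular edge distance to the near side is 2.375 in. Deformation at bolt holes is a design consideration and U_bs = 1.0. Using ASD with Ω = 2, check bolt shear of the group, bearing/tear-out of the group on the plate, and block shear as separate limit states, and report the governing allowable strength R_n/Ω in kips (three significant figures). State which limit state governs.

143 kips (block shear governs)

Bolt shear: A_b = π·1.125²/4 = 0.994 in²; R_n = 68 × 0.994 × 5 × 1 = 338 kips → 338 / 2 = 169 kips.
Bearing: edge l_c = 1.625, r_n = 79.22 kips; interior l_c = 1.875, r_n = 91.41 kips; R_n = 79.22 + 4·91.41 = 444.8 kips → 222 kips.
Block shear: A_gv = 9.219, A_nv = 5.527, A_nt = 1.074 in²; R_n = min(0.6F_uA_nv, 0.6F_yA_gv) + U_bs·F_u·A_nt = 285.4 kips → 143 kips.
Block shear governs: 143 kips.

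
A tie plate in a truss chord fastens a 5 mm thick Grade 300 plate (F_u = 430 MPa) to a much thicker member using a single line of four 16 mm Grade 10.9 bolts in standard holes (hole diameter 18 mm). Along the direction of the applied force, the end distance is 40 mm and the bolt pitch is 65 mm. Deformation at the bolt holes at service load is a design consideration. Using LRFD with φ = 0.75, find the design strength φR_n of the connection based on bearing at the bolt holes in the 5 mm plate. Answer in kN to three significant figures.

246 kN

Per bolt r_n = 1.2 l_c t F_u ≤ 2.4 d t F_u; upper limit = 2.4 × 16 × 5 × 430 / 1000 = 82.56 kN.
Edge bolt: l_c = 40 − 18/2 = 31 mm → 1.2 × 31 × 5 × 430 / 1000 = 79.98 → r_n = 79.98 kN.
Interior bolts: l_c = 65 − 18 = 47 mm → 1.2 × 47 × 5 × 430 / 1000 = 121.3 → r_n = 82.56 kN.
R_n = 1 × 79.98 + 3 × 82.56 = 327.7 kN.
Design strength φR_n = 0.75 × 327.7 = 246 kN.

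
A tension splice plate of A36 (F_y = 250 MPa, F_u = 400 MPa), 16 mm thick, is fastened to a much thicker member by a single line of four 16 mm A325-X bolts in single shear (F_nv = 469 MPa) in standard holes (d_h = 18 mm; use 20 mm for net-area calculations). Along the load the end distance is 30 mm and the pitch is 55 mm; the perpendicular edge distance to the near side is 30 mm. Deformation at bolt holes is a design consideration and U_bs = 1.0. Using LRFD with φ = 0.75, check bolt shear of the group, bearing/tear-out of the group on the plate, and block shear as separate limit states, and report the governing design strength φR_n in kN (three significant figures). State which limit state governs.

283 kN (bolt shear governs)

Bolt shear: A_b = π·16²/4 = 201.1 mm²; R_n = 469 × 201.1 × 4 × 1 / 1000 = 377.2 kN → 0.75 × 377.2 = 283 kN.
Bearing: edge l_c = 21, r_n = 161.3 kN; interior l_c = 37, r_n = 245.8 kN; R_n = 161.3 + 3·245.8 = 898.6 kN → 674 kN.
Block shear: A_gv = 3120, A_nv = 2000, A_nt = 320 mm²; R_n = min(0.6F_uA_nv, 0.6F_yA_gv) + U_bs·F_u·A_nt = 596 kN → 447 kN.
Bolt shear governs: 283 kN.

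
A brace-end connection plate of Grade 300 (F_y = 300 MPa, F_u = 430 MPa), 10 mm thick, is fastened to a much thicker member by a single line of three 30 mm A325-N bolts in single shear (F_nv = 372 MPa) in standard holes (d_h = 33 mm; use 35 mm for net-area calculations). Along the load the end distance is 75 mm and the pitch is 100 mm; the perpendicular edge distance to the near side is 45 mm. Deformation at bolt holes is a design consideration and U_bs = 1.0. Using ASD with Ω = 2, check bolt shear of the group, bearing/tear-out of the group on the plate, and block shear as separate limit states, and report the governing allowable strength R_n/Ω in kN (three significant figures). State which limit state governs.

301 kN (block shear governs)

Bolt shear: A_b = π·30²/4 = 706.9 mm²; R_n = 372 × 706.9 × 3 × 1 / 1000 = 788.9 kN → 788.9 / 2 = 394 kN.
Bearing: edge l_c = 58.5, r_n = 301.9 kN; interior l_c = 67, r_n = 309.6 kN; R_n = 301.9 + 2·309.6 = 921.1 kN → 461 kN.
Block shear: A_gv = 2750, A_nv = 1875, A_nt = 275 mm²; R_n = min(0.6F_uA_nv, 0.6F_yA_gv) + U_bs·F_u·A_nt = 602 kN → 301 kN.
Block shear governs: 301 kN.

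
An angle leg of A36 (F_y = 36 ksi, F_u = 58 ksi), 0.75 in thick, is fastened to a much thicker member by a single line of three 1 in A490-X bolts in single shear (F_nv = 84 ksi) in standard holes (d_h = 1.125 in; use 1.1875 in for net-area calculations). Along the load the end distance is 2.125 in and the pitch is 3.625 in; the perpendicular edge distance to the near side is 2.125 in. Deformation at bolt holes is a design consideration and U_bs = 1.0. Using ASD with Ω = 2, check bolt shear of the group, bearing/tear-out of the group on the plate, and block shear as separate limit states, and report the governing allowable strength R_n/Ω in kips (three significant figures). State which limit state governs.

99 kips (bolt shear governs)

Bolt shear: A_b = π·1²/4 = 0.7854 in²; R_n = 84 × 0.7854 × 3 × 1 = 197.9 kips → 197.9 / 2 = 99 kips.
Bearing: edge l_c = 1.562, r_n = 81.56 kips; interior l_c = 2.5, r_n = 104.4 kips; R_n = 81.56 + 2·104.4 = 290.4 kips → 145 kips.
Block shear: A_gv = 7.031, A_nv = 4.805, A_nt = 1.148 in²; R_n = min(0.6F_uA_nv, 0.6F_yA_gv) + U_bs·F_u·A_nt = 218.5 kips → 109 kips.
Bolt shear governs: 99 kips.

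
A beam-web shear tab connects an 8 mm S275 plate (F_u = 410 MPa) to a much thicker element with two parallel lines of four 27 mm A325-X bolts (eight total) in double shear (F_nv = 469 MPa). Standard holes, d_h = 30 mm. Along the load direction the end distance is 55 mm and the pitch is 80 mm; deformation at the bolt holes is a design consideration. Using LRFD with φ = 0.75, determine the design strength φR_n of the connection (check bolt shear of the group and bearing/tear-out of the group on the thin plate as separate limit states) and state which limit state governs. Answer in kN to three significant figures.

Bolt shear: A_b = π·27²/4 = 572.6 mm²; R_n = 469 × 572.6 × 8 × 2 / 1000 = 4296 kN → 0.75 × 4296 = 3220 kN.
Bearing (1.2 l_c t F_u ≤ 2.4 d t F_u): upper limit = 2.4·27·8·410 / 1000 = 212.5 kN.
  Edge l_c = 55 − 30/2 = 40 → r_n = 157.4 kN; interior l_c = 80 − 30 = 50 → r_n = 196.8 kN.
  R_n,bearing = 2·157.4 + 6·196.8 = 1496 kN → 0.75 × 1496 = 1120 kN.
Bearing governs: 1120 kN.

1120 kN (bearing governs)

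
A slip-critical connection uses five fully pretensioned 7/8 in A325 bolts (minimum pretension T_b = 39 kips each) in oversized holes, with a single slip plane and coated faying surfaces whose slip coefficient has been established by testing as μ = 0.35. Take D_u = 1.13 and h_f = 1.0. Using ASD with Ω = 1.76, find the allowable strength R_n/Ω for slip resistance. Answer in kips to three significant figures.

43.8 kips

R_n = μ · D_u · h_f · T_b · n_s · n_b = 0.35 × 1.13 × 1.0 × 39 × 1 × 5 = 77.12 kips.
Allowable strength R_n/Ω = 77.12 / 1.76 = 43.8 kips.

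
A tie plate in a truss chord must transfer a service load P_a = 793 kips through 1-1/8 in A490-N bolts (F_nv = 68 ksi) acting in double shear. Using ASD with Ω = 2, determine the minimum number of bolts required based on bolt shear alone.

12 bolts

A_b = π·1.125²/4 = 0.994 in².
Per-bolt allowable strength R_n/Ω = 68 × 0.994 × 2 / 2 = 67.59 kips.
n ≥ 793 / 67.59 = 11.73 → use 12 bolts.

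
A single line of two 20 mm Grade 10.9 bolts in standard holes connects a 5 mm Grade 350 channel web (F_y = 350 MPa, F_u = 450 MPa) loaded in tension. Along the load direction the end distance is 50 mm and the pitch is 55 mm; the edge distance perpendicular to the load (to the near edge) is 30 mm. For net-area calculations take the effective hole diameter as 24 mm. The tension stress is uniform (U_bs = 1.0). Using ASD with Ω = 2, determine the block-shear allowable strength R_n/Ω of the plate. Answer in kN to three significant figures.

Shear plane L_v = 50 + 1·55 = 105 mm; A_gv = 105 × 5 = 525 mm².
A_nv = (105 − 1.5·24) × 5 = 345 mm².
A_nt = (30 − 0.5·24) × 5 = 90 mm².
0.6 F_u A_nv = 93.15 kN; 0.6 F_y A_gv = 110.2 kN → shear rupture governs the shear term.
R_n = 93.15 + 1.0 × 450 × 90 / 1000 = 133.7 kN.
Allowable strength R_n/Ω = 133.7 / 2 = 66.8 kN.

66.8 kN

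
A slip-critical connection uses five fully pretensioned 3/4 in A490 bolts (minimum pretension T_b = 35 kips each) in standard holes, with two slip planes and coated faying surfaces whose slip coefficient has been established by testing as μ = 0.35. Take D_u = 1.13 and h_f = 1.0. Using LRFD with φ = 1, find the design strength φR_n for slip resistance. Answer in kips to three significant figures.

138 kips

R_n = μ · D_u · h_f · T_b · n_s · n_b = 0.35 × 1.13 × 1.0 × 35 × 2 × 5 = 138.4 kips.
Design strength φR_n = 1 × 138.4 = 138 kips.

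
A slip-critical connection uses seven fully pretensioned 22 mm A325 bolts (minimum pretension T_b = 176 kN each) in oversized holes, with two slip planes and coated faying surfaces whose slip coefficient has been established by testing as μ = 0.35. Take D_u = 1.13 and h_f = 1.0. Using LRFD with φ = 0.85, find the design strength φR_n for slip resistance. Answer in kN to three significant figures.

R_n = μ · D_u · h_f · T_b · n_s · n_b = 0.35 × 1.13 × 1.0 × 176 × 2 × 7 = 974.5 kN.
Design strength φR_n = 0.85 × 974.5 = 828 kN.

828 kN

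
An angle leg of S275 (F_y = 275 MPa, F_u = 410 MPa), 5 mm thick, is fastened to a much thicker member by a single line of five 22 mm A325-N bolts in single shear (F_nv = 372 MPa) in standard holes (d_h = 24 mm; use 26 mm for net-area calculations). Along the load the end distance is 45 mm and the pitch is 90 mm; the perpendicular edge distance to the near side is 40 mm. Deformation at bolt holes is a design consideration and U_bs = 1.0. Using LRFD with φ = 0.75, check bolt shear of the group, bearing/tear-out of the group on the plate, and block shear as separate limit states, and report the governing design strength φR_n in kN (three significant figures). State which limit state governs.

292 kN (block shear governs)

Bolt shear: A_b = π·22²/4 = 380.1 mm²; R_n = 372 × 380.1 × 5 × 1 / 1000 = 707 kN → 0.75 × 707 = 530 kN.
Bearing: edge l_c = 33, r_n = 81.18 kN; interior l_c = 66, r_n = 108.2 kN; R_n = 81.18 + 4·108.2 = 514.1 kN → 386 kN.
Block shear: A_gv = 2025, A_nv = 1440, A_nt = 135 mm²; R_n = min(0.6F_uA_nv, 0.6F_yA_gv) + U_bs·F_u·A_nt = 389.5 kN → 292 kN.
Block shear governs: 292 kN.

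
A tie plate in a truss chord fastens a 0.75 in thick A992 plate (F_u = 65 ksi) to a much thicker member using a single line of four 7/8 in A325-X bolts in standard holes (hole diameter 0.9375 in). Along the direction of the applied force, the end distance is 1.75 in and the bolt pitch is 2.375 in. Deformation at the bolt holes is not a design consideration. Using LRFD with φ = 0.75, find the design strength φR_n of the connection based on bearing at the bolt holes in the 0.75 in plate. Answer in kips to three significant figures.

307 kips

Per bolt r_n = 1.5 l_c t F_u ≤ 3.0 d t F_u; upper limit = 3.0 × 0.875 × 0.75 × 65 = 128 kips.
Edge bolt: l_c = 1.75 − 0.9375/2 = 1.281 in → 1.5 × 1.281 × 0.75 × 65 = 93.69 → r_n = 93.69 kips.
Interior bolts: l_c = 2.375 − 0.9375 = 1.438 in → 1.5 × 1.438 × 0.75 × 65 = 105.1 → r_n = 105.1 kips.
R_n = 1 × 93.69 + 3 × 105.1 = 409 kips.
Design strength φR_n = 0.75 × 409 = 307 kips.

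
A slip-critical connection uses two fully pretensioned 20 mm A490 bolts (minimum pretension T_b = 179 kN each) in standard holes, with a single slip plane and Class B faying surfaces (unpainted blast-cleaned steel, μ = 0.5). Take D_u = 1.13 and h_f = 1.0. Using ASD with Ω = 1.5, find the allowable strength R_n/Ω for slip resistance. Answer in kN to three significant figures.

R_n = μ · D_u · h_f · T_b · n_s · n_b = 0.5 × 1.13 × 1.0 × 179 × 1 × 2 = 202.3 kN.
Allowable strength R_n/Ω = 202.3 / 1.5 = 135 kN.

135 kN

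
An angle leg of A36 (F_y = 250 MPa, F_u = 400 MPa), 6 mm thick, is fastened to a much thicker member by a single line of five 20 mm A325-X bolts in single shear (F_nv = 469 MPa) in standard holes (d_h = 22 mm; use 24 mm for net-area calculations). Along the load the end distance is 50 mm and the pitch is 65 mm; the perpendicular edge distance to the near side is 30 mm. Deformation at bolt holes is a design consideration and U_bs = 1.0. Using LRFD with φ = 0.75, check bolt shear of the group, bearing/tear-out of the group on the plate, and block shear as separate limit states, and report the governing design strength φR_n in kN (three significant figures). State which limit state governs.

242 kN (block shear governs)

Bolt shear: A_b = π·20²/4 = 314.2 mm²; R_n = 469 × 314.2 × 5 × 1 / 1000 = 736.7 kN → 0.75 × 736.7 = 553 kN.
Bearing: edge l_c = 39, r_n = 112.3 kN; interior l_c = 43, r_n = 115.2 kN; R_n = 112.3 + 4·115.2 = 573.1 kN → 430 kN.
Block shear: A_gv = 1860, A_nv = 1212, A_nt = 108 mm²; R_n = min(0.6F_uA_nv, 0.6F_yA_gv) + U_bs·F_u·A_nt = 322.2 kN → 242 kN.
Block shear governs: 242 kN.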